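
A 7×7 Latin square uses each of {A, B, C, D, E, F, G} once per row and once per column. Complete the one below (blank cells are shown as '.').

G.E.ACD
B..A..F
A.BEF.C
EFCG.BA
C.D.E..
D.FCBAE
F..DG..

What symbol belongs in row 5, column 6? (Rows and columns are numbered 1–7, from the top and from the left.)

F

(r1,c2) = B
(r1,c4) = F
(r2,c3) = G
(r4,c5) = D
(r5,c4) = B
(r5,c7) = G
(r6,c2) = G
(r7,c3) = A
(r7,c6) = E
(r7,c7) = B
(r2,c5) = C
(r2,c6) = D
(r3,c2) = D
(r3,c6) = G
(r5,c2) = A
(r5,c6) = F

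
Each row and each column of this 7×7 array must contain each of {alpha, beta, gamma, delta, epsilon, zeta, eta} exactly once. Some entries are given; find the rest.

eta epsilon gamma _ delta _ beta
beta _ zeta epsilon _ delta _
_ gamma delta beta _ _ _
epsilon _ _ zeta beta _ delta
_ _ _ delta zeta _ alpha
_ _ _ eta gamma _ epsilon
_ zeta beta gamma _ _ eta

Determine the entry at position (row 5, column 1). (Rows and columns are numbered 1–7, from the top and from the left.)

gamma

Cell (r1,c4): row 1 has {beta,gamma,delta,epsilon,eta}; column 4 has {beta,gamma,delta,epsilon,zeta,eta} → alpha.
Cell (r1,c6): row 1 has {alpha,beta,gamma,delta,epsilon,eta}; column 6 has {delta} → zeta.
Cell (r2,c7): row 2 has {beta,delta,epsilon,zeta}; column 7 has {alpha,beta,delta,epsilon,eta} → gamma.
Cell (r3,c7): row 3 has {beta,gamma,delta}; column 7 has {alpha,beta,gamma,delta,epsilon,eta} → zeta.
Cell (r5,c1): row 5 has {alpha,delta,zeta}; column 1 has {beta,epsilon,eta} → gamma.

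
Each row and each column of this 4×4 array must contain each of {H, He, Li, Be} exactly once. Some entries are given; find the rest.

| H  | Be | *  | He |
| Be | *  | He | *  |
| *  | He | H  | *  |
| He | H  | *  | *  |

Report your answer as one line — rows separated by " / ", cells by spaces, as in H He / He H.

H Be Li He / Be Li He H / Li He H Be / He H Be Li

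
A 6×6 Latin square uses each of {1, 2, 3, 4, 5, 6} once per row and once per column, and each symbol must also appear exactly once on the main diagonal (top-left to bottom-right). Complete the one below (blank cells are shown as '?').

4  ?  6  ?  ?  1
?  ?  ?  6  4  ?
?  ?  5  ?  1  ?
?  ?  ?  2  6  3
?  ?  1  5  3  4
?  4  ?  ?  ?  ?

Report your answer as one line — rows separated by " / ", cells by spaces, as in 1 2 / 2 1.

Cell (r1,c4): row 1 has {1,4,6}; column 4 has {2,5,6} → 3.
Cell (r2,c2): row 2 has {4,6}; column 2 has {4}; the diagonal has {2,3,4,5} → 1.
Cell (r3,c4): row 3 has {1,5}; column 4 has {2,3,5,6} → 4.
Cell (r4,c2): row 4 has {2,3,6}; column 2 has {1,4} → 5.
Cell (r4,c3): row 4 has {2,3,5,6}; column 3 has {1,5,6} → 4.
Cell (r6,c4): row 6 has {4}; column 4 has {2,3,4,5,6} → 1.
Cell (r6,c6): row 6 has {1,4}; column 6 has {1,3,4}; the diagonal has {1,2,3,4,5} → 6.
Cell (r1,c2): row 1 has {1,3,4,6}; column 2 has {1,4,5} → 2.
Cell (r1,c5): row 1 has {1,2,3,4,6}; column 5 has {1,3,4,6} → 5.
Cell (r3,c6): row 3 has {1,4,5}; column 6 has {1,3,4,6} → 2.
Cell (r4,c1): row 4 has {2,3,4,5,6}; column 1 has {4} → 1.
Cell (r5,c2): row 5 has {1,3,4,5}; column 2 has {1,2,4,5} → 6.
Cell (r6,c5): row 6 has {1,4,6}; column 5 has {1,3,4,5,6} → 2.
Cell (r2,c6): row 2 has {1,4,6}; column 6 has {1,2,3,4,6} → 5.
Cell (r3,c2): row 3 has {1,2,4,5}; column 2 has {1,2,4,5,6} → 3.
Cell (r5,c1): row 5 has {1,3,4,5,6}; column 1 has {1,4} → 2.
Cell (r6,c3): row 6 has {1,2,4,6}; column 3 has {1,4,5,6} → 3.
Cell (r2,c1): row 2 has {1,4,5,6}; column 1 has {1,2,4} → 3.
Cell (r2,c3): row 2 has {1,3,4,5,6}; column 3 has {1,3,4,5,6} → 2.
Cell (r3,c1): row 3 has {1,2,3,4,5}; column 1 has {1,2,3,4} → 6.
Cell (r6,c1): row 6 has {1,2,3,4,6}; column 1 has {1,2,3,4,6} → 5.

4 2 6 3 5 1 / 3 1 2 6 4 5 / 6 3 5 4 1 2 / 1 5 4 2 6 3 / 2 6 1 5 3 4 / 5 4 3 1 2 6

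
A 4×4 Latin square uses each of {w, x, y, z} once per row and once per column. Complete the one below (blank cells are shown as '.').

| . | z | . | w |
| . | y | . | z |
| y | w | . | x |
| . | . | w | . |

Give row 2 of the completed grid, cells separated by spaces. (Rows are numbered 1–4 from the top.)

w y x z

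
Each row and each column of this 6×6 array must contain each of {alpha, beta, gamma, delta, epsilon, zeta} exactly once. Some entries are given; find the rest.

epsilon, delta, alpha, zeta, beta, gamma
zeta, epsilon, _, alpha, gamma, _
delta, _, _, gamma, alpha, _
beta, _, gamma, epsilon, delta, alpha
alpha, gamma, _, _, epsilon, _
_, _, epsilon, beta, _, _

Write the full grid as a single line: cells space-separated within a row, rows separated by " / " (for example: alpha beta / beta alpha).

row 4 has {alpha,beta,gamma,delta,epsilon}; column 2 has {gamma,delta,epsilon} — only zeta is left for (r4,c2).
row 5 has {alpha,gamma,epsilon}; column 4 has {alpha,beta,gamma,epsilon,zeta} — only delta is left for (r5,c4).
row 6 has {beta,epsilon}; column 1 has {alpha,beta,delta,epsilon,zeta} — only gamma is left for (r6,c1).
row 6 has {beta,gamma,epsilon}; column 2 has {gamma,delta,epsilon,zeta} — only alpha is left for (r6,c2).
row 6 has {alpha,beta,gamma,epsilon}; column 5 has {alpha,beta,gamma,delta,epsilon} — only zeta is left for (r6,c5).
row 6 has {alpha,beta,gamma,epsilon,zeta}; column 6 has {alpha,gamma} — only delta is left for (r6,c6).
row 2 has {alpha,gamma,epsilon,zeta}; column 6 has {alpha,gamma,delta} — only beta is left for (r2,c6).
row 3 has {alpha,gamma,delta}; column 2 has {alpha,gamma,delta,epsilon,zeta} — only beta is left for (r3,c2).
row 3 has {alpha,beta,gamma,delta}; column 3 has {alpha,gamma,epsilon} — only zeta is left for (r3,c3).
row 3 has {alpha,beta,gamma,delta,zeta}; column 6 has {alpha,beta,gamma,delta} — only epsilon is left for (r3,c6).
row 5 has {alpha,gamma,delta,epsilon}; column 3 has {alpha,gamma,epsilon,zeta} — only beta is left for (r5,c3).
row 5 has {alpha,beta,gamma,delta,epsilon}; column 6 has {alpha,beta,gamma,delta,epsilon} — only zeta is left for (r5,c6).
row 2 has {alpha,beta,gamma,epsilon,zeta}; column 3 has {alpha,beta,gamma,epsilon,zeta} — only delta is left for (r2,c3).

epsilon delta alpha zeta beta gamma / zeta epsilon delta alpha gamma beta / delta beta zeta gamma alpha epsilon / beta zeta gamma epsilon delta alpha / alpha gamma beta delta epsilon zeta / gamma alpha epsilon beta zeta delta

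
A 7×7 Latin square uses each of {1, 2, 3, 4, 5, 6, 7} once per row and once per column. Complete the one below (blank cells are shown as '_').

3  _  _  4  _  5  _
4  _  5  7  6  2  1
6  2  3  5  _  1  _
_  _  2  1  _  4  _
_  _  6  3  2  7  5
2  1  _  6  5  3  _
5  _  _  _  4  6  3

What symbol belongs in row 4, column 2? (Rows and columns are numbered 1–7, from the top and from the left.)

At row 2, column 2: row 2 has {1,2,4,5,6,7}; column 2 has {1,2}; that leaves 3.
At row 3, column 5: row 3 has {1,2,3,5,6}; column 5 has {2,4,5,6}; that leaves 7.
At row 3, column 7: row 3 has {1,2,3,5,6,7}; column 7 has {1,3,5}; that leaves 4.
At row 4, column 1: row 4 has {1,2,4}; column 1 has {2,3,4,5,6}; that leaves 7.
At row 4, column 5: row 4 has {1,2,4,7}; column 5 has {2,4,5,6,7}; that leaves 3.
At row 4, column 7: row 4 has {1,2,3,4,7}; column 7 has {1,3,4,5}; that leaves 6.
At row 5, column 1: row 5 has {2,3,5,6,7}; column 1 has {2,3,4,5,6,7}; that leaves 1.
At row 5, column 2: row 5 has {1,2,3,5,6,7}; column 2 has {1,2,3}; that leaves 4.
At row 6, column 7: row 6 has {1,2,3,5,6}; column 7 has {1,3,4,5,6}; that leaves 7.
At row 7, column 2: row 7 has {3,4,5,6}; column 2 has {1,2,3,4}; that leaves 7.
At row 7, column 3: row 7 has {3,4,5,6,7}; column 3 has {2,3,5,6}; that leaves 1.
At row 7, column 4: row 7 has {1,3,4,5,6,7}; column 4 has {1,3,4,5,6,7}; that leaves 2.
At row 1, column 2: row 1 has {3,4,5}; column 2 has {1,2,3,4,7}; that leaves 6.
At row 1, column 3: row 1 has {3,4,5,6}; column 3 has {1,2,3,5,6}; that leaves 7.
At row 1, column 5: row 1 has {3,4,5,6,7}; column 5 has {2,3,4,5,6,7}; that leaves 1.
At row 1, column 7: row 1 has {1,3,4,5,6,7}; column 7 has {1,3,4,5,6,7}; that leaves 2.
At row 4, column 2: row 4 has {1,2,3,4,6,7}; column 2 has {1,2,3,4,6,7}; that leaves 5.

5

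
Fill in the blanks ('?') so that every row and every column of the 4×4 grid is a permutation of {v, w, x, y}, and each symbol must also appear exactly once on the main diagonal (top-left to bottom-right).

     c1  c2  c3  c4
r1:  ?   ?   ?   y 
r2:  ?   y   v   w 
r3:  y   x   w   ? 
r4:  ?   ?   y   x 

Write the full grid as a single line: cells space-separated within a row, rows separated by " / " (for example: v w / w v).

v w x y / x y v w / y x w v / w v y x

(r1,c1) = v
(r1,c2) = w
(r1,c3) = x
(r2,c1) = x
(r3,c4) = v
(r4,c1) = w
(r4,c2) = v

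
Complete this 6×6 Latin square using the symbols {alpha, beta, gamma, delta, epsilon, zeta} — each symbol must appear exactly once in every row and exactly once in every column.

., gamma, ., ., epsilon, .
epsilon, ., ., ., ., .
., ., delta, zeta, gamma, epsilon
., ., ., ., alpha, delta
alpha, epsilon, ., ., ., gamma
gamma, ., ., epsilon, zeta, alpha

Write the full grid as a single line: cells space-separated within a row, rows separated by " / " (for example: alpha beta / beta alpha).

delta gamma alpha beta epsilon zeta / epsilon zeta gamma alpha delta beta / beta alpha delta zeta gamma epsilon / zeta beta epsilon gamma alpha delta / alpha epsilon zeta delta beta gamma / gamma delta beta epsilon zeta alpha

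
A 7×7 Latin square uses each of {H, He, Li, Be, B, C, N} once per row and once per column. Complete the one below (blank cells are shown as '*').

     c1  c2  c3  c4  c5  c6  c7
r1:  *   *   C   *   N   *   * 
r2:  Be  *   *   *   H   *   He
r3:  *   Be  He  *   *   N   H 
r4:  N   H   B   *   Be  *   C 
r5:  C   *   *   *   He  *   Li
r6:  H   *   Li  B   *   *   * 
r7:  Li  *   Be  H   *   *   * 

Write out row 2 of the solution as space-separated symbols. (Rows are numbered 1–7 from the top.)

(r2,c3) = N
(r3,c1) = B
(r5,c3) = H
(r6,c5) = C
(r7,c5) = B
(r7,c7) = N
(r1,c1) = He
(r3,c5) = Li
(r6,c7) = Be
(r1,c7) = B
(r3,c4) = C
(r6,c6) = He
(r7,c6) = C
(r1,c2) = Li
(r1,c4) = Be
(r1,c6) = H
(r2,c4) = Li
(r2,c6) = B
(r4,c4) = He
(r4,c6) = Li
(r5,c4) = N
(r5,c6) = Be
(r6,c2) = N
(r7,c2) = He
(r2,c2) = C

Be C N Li H B He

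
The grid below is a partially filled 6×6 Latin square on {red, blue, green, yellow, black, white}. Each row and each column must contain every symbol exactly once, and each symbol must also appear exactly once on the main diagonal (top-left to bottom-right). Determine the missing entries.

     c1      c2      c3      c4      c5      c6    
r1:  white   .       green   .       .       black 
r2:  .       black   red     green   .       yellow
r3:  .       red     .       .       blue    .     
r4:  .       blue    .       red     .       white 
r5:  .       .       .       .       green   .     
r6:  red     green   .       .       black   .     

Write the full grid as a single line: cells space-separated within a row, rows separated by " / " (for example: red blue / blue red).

row 1 has {green,black,white}; column 2 has {red,blue,green,black} — only yellow is left for (r1,c2).
row 1 has {green,yellow,black,white}; column 4 has {red,green} — only blue is left for (r1,c4).
row 1 has {blue,green,yellow,black,white}; column 5 has {blue,green,black} — only red is left for (r1,c5).
row 2 has {red,green,yellow,black}; column 1 has {red,white} — only blue is left for (r2,c1).
row 2 has {red,blue,green,yellow,black}; column 5 has {red,blue,green,black} — only white is left for (r2,c5).
row 3 has {red,blue}; column 3 has {red,green}; the diagonal has {red,green,black,white} — only yellow is left for (r3,c3).
row 3 has {red,blue,yellow}; column 6 has {yellow,black,white} — only green is left for (r3,c6).
row 4 has {red,blue,white}; column 3 has {red,green,yellow} — only black is left for (r4,c3).
row 4 has {red,blue,black,white}; column 5 has {red,blue,green,black,white} — only yellow is left for (r4,c5).
row 5 has {green}; column 2 has {red,blue,green,yellow,black} — only white is left for (r5,c2).
row 5 has {green,white}; column 3 has {red,green,yellow,black} — only blue is left for (r5,c3).
row 5 has {blue,green,white}; column 6 has {green,yellow,black,white} — only red is left for (r5,c6).
row 6 has {red,green,black}; column 3 has {red,blue,green,yellow,black} — only white is left for (r6,c3).
row 6 has {red,green,black,white}; column 4 has {red,blue,green} — only yellow is left for (r6,c4).
row 6 has {red,green,yellow,black,white}; column 6 has {red,green,yellow,black,white}; the diagonal has {red,green,yellow,black,white} — only blue is left for (r6,c6).
row 3 has {red,blue,green,yellow}; column 1 has {red,blue,white} — only black is left for (r3,c1).
row 3 has {red,blue,green,yellow,black}; column 4 has {red,blue,green,yellow} — only white is left for (r3,c4).
row 4 has {red,blue,yellow,black,white}; column 1 has {red,blue,black,white} — only green is left for (r4,c1).
row 5 has {red,blue,green,white}; column 1 has {red,blue,green,black,white} — only yellow is left for (r5,c1).
row 5 has {red,blue,green,yellow,white}; column 4 has {red,blue,green,yellow,white} — only black is left for (r5,c4).

white yellow green blue red black / blue black red green white yellow / black red yellow white blue green / green blue black red yellow white / yellow white blue black green red / red green white yellow black blue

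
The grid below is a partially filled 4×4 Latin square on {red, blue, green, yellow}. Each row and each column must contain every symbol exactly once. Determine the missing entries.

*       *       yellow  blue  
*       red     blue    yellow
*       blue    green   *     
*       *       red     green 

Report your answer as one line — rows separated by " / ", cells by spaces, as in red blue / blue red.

red green yellow blue / green red blue yellow / yellow blue green red / blue yellow red green

(r1,c2) = green
(r2,c1) = green
(r3,c4) = red
(r4,c2) = yellow
(r1,c1) = red
(r3,c1) = yellow
(r4,c1) = blue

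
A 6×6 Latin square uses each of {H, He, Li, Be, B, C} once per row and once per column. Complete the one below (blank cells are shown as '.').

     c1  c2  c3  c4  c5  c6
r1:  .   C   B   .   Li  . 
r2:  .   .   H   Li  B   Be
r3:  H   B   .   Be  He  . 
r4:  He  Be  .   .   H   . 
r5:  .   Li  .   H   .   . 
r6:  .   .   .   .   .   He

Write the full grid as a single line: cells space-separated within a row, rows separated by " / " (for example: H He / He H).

row 1 has {Li,B,C}; column 1 has {H,He} — only Be is left for (r1,c1).
row 1 has {Li,Be,B,C}; column 4 has {H,Li,Be} — only He is left for (r1,c4).
row 1 has {He,Li,Be,B,C}; column 6 has {He,Be} — only H is left for (r1,c6).
row 2 has {H,Li,Be,B}; column 1 has {H,He,Be} — only C is left for (r2,c1).
row 2 has {H,Li,Be,B,C}; column 2 has {Li,Be,B,C} — only He is left for (r2,c2).
row 5 has {H,Li}; column 1 has {H,He,Be,C} — only B is left for (r5,c1).
row 5 has {H,Li,B}; column 6 has {H,He,Be} — only C is left for (r5,c6).
row 6 has {He}; column 1 has {H,He,Be,B,C} — only Li is left for (r6,c1).
row 6 has {He,Li}; column 2 has {He,Li,Be,B,C} — only H is left for (r6,c2).
row 3 has {H,He,Be,B}; column 6 has {H,He,Be,C} — only Li is left for (r3,c6).
row 4 has {H,He,Be}; column 6 has {H,He,Li,Be,C} — only B is left for (r4,c6).
row 5 has {H,Li,B,C}; column 5 has {H,He,Li,B} — only Be is left for (r5,c5).
row 6 has {H,He,Li}; column 5 has {H,He,Li,Be,B} — only C is left for (r6,c5).
row 3 has {H,He,Li,Be,B}; column 3 has {H,B} — only C is left for (r3,c3).
row 4 has {H,He,Be,B}; column 3 has {H,B,C} — only Li is left for (r4,c3).
row 4 has {H,He,Li,Be,B}; column 4 has {H,He,Li,Be} — only C is left for (r4,c4).
row 5 has {H,Li,Be,B,C}; column 3 has {H,Li,B,C} — only He is left for (r5,c3).
row 6 has {H,He,Li,C}; column 3 has {H,He,Li,B,C} — only Be is left for (r6,c3).
row 6 has {H,He,Li,Be,C}; column 4 has {H,He,Li,Be,C} — only B is left for (r6,c4).

Be C B He Li H / C He H Li B Be / H B C Be He Li / He Be Li C H B / B Li He H Be C / Li H Be B C He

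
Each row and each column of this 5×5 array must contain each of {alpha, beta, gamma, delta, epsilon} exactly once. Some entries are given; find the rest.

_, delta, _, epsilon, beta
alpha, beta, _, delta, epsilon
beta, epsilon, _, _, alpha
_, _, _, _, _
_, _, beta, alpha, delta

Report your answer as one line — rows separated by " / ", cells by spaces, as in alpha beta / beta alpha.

gamma delta alpha epsilon beta / alpha beta gamma delta epsilon / beta epsilon delta gamma alpha / delta alpha epsilon beta gamma / epsilon gamma beta alpha delta

At row 1, column 1: row 1 has {beta,delta,epsilon}; column 1 has {alpha,beta}; that leaves gamma.
At row 1, column 3: row 1 has {beta,gamma,delta,epsilon}; column 3 has {beta}; that leaves alpha.
At row 2, column 3: row 2 has {alpha,beta,delta,epsilon}; column 3 has {alpha,beta}; that leaves gamma.
At row 3, column 3: row 3 has {alpha,beta,epsilon}; column 3 has {alpha,beta,gamma}; that leaves delta.
At row 3, column 4: row 3 has {alpha,beta,delta,epsilon}; column 4 has {alpha,delta,epsilon}; that leaves gamma.
At row 4, column 3: row 4 is empty so far; column 3 has {alpha,beta,gamma,delta}; that leaves epsilon.
At row 4, column 4: row 4 has {epsilon}; column 4 has {alpha,gamma,delta,epsilon}; that leaves beta.
At row 4, column 5: row 4 has {beta,epsilon}; column 5 has {alpha,beta,delta,epsilon}; that leaves gamma.
At row 5, column 1: row 5 has {alpha,beta,delta}; column 1 has {alpha,beta,gamma}; that leaves epsilon.
At row 5, column 2: row 5 has {alpha,beta,delta,epsilon}; column 2 has {beta,delta,epsilon}; that leaves gamma.
At row 4, column 1: row 4 has {beta,gamma,epsilon}; column 1 has {alpha,beta,gamma,epsilon}; that leaves delta.
At row 4, column 2: row 4 has {beta,gamma,delta,epsilon}; column 2 has {beta,gamma,delta,epsilon}; that leaves alpha.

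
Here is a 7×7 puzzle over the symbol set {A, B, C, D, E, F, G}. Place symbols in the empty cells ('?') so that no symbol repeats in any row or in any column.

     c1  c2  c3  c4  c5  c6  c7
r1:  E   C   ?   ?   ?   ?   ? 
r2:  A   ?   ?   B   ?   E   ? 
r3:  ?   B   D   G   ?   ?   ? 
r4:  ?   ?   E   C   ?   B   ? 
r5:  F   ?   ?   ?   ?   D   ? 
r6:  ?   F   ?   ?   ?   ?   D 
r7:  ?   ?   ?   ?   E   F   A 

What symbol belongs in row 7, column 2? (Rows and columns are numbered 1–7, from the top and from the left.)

G

(r3,c1) = C
(r3,c6) = A
(r7,c4) = D
(r1,c6) = G
(r3,c5) = F
(r3,c7) = E
(r6,c6) = C
(r7,c2) = G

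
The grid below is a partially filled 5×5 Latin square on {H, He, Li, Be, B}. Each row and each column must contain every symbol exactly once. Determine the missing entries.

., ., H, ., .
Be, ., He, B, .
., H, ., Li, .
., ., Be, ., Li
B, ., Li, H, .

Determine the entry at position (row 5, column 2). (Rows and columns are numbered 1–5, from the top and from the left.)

Be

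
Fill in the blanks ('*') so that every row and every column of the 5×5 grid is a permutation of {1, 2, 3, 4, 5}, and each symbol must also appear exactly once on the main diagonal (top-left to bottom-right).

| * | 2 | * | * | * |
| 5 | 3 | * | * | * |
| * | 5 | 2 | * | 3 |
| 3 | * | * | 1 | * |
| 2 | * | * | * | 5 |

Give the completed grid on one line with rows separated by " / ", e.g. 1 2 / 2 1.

(r1,c1) = 4
(r1,c5) = 1
(r3,c1) = 1
(r3,c4) = 4
(r4,c2) = 4
(r4,c3) = 5
(r4,c5) = 2
(r5,c2) = 1
(r5,c4) = 3
(r1,c3) = 3
(r1,c4) = 5
(r2,c4) = 2
(r2,c5) = 4
(r5,c3) = 4
(r2,c3) = 1

4 2 3 5 1 / 5 3 1 2 4 / 1 5 2 4 3 / 3 4 5 1 2 / 2 1 4 3 5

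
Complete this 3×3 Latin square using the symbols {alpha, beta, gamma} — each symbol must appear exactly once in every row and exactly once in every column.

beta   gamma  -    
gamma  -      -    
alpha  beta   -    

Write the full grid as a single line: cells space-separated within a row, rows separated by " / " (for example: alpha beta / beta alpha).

beta gamma alpha / gamma alpha beta / alpha beta gamma

At row 1, column 3: row 1 has {beta,gamma}; column 3 is empty so far; that leaves alpha.
At row 2, column 2: row 2 has {gamma}; column 2 has {beta,gamma}; that leaves alpha.
At row 2, column 3: row 2 has {alpha,gamma}; column 3 has {alpha}; that leaves beta.
At row 3, column 3: row 3 has {alpha,beta}; column 3 has {alpha,beta}; that leaves gamma.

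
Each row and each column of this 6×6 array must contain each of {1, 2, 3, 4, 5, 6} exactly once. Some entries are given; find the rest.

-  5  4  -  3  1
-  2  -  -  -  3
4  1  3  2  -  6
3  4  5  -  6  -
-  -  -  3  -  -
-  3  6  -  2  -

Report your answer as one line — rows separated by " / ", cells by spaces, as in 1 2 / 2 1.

2 5 4 6 3 1 / 6 2 1 5 4 3 / 4 1 3 2 5 6 / 3 4 5 1 6 2 / 5 6 2 3 1 4 / 1 3 6 4 2 5

(r1,c4): row 1 has {1,3,4,5}; column 4 has {2,3}, so it must be 6.
(r2,c3): row 2 has {2,3}; column 3 has {3,4,5,6}, so it must be 1.
(r3,c5): row 3 has {1,2,3,4,6}; column 5 has {2,3,6}, so it must be 5.
(r4,c4): row 4 has {3,4,5,6}; column 4 has {2,3,6}, so it must be 1.
(r4,c6): row 4 has {1,3,4,5,6}; column 6 has {1,3,6}, so it must be 2.
(r5,c2): row 5 has {3}; column 2 has {1,2,3,4,5}, so it must be 6.
(r5,c3): row 5 has {3,6}; column 3 has {1,3,4,5,6}, so it must be 2.
(r1,c1): row 1 has {1,3,4,5,6}; column 1 has {3,4}, so it must be 2.
(r2,c5): row 2 has {1,2,3}; column 5 has {2,3,5,6}, so it must be 4.
(r5,c5): row 5 has {2,3,6}; column 5 has {2,3,4,5,6}, so it must be 1.
(r2,c4): row 2 has {1,2,3,4}; column 4 has {1,2,3,6}, so it must be 5.
(r5,c1): row 5 has {1,2,3,6}; column 1 has {2,3,4}, so it must be 5.
(r5,c6): row 5 has {1,2,3,5,6}; column 6 has {1,2,3,6}, so it must be 4.
(r6,c1): row 6 has {2,3,6}; column 1 has {2,3,4,5}, so it must be 1.
(r6,c4): row 6 has {1,2,3,6}; column 4 has {1,2,3,5,6}, so it must be 4.
(r6,c6): row 6 has {1,2,3,4,6}; column 6 has {1,2,3,4,6}, so it must be 5.
(r2,c1): row 2 has {1,2,3,4,5}; column 1 has {1,2,3,4,5}, so it must be 6.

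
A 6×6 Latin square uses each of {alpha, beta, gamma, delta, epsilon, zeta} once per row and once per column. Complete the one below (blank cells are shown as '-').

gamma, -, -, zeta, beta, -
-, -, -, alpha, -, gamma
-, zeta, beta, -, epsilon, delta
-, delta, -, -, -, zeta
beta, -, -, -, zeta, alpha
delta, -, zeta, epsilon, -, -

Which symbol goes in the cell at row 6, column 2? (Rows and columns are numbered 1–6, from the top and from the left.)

Cell (r1,c6): row 1 has {beta,gamma,zeta}; column 6 has {alpha,gamma,delta,zeta} → epsilon.
Cell (r2,c5): row 2 has {alpha,gamma}; column 5 has {beta,epsilon,zeta} → delta.
Cell (r3,c1): row 3 has {beta,delta,epsilon,zeta}; column 1 has {beta,gamma,delta} → alpha.
Cell (r3,c4): row 3 has {alpha,beta,delta,epsilon,zeta}; column 4 has {alpha,epsilon,zeta} → gamma.
Cell (r4,c1): row 4 has {delta,zeta}; column 1 has {alpha,beta,gamma,delta} → epsilon.
Cell (r4,c4): row 4 has {delta,epsilon,zeta}; column 4 has {alpha,gamma,epsilon,zeta} → beta.
Cell (r5,c4): row 5 has {alpha,beta,zeta}; column 4 has {alpha,beta,gamma,epsilon,zeta} → delta.
Cell (r6,c6): row 6 has {delta,epsilon,zeta}; column 6 has {alpha,gamma,delta,epsilon,zeta} → beta.
Cell (r1,c2): row 1 has {beta,gamma,epsilon,zeta}; column 2 has {delta,zeta} → alpha.
Cell (r1,c3): row 1 has {alpha,beta,gamma,epsilon,zeta}; column 3 has {beta,zeta} → delta.
Cell (r2,c1): row 2 has {alpha,gamma,delta}; column 1 has {alpha,beta,gamma,delta,epsilon} → zeta.
Cell (r2,c3): row 2 has {alpha,gamma,delta,zeta}; column 3 has {beta,delta,zeta} → epsilon.
Cell (r5,c3): row 5 has {alpha,beta,delta,zeta}; column 3 has {beta,delta,epsilon,zeta} → gamma.
Cell (r6,c2): row 6 has {beta,delta,epsilon,zeta}; column 2 has {alpha,delta,zeta} → gamma.

gamma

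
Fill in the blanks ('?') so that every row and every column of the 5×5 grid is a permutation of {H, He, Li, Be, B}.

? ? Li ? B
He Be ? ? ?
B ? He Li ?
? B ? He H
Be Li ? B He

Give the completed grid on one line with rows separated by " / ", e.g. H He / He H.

(r1,c1) = H
(r1,c2) = He
(r1,c4) = Be
(r2,c4) = H
(r2,c5) = Li
(r3,c2) = H
(r3,c5) = Be
(r4,c1) = Li
(r4,c3) = Be
(r5,c3) = H
(r2,c3) = B

H He Li Be B / He Be B H Li / B H He Li Be / Li B Be He H / Be Li H B He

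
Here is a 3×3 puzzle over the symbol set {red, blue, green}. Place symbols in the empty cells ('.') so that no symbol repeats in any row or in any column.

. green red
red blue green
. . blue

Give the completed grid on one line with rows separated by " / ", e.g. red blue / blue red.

blue green red / red blue green / green red blue

Cell (r1,c1): row 1 has {red,green}; column 1 has {red} → blue.
Cell (r3,c1): row 3 has {blue}; column 1 has {red,blue} → green.
Cell (r3,c2): row 3 has {blue,green}; column 2 has {blue,green} → red.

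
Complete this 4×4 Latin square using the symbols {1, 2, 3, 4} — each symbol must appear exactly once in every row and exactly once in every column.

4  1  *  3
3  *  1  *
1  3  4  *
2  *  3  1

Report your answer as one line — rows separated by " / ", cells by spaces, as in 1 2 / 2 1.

(r1,c3): row 1 has {1,3,4}; column 3 has {1,3,4}, so it must be 2.
(r3,c4): row 3 has {1,3,4}; column 4 has {1,3}, so it must be 2.
(r4,c2): row 4 has {1,2,3}; column 2 has {1,3}, so it must be 4.
(r2,c2): row 2 has {1,3}; column 2 has {1,3,4}, so it must be 2.
(r2,c4): row 2 has {1,2,3}; column 4 has {1,2,3}, so it must be 4.

4 1 2 3 / 3 2 1 4 / 1 3 4 2 / 2 4 3 1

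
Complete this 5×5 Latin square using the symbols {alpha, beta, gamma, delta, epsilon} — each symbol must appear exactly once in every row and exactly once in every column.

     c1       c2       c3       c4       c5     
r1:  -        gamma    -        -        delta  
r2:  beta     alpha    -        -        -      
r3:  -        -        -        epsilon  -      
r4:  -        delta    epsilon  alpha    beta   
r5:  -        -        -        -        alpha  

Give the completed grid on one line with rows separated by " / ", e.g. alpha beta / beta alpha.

epsilon gamma alpha beta delta / beta alpha gamma delta epsilon / alpha beta delta epsilon gamma / gamma delta epsilon alpha beta / delta epsilon beta gamma alpha

(r1,c4) = beta
(r3,c2) = beta
(r3,c5) = gamma
(r4,c1) = gamma
(r5,c2) = epsilon
(r1,c3) = alpha
(r2,c5) = epsilon
(r3,c3) = delta
(r5,c1) = delta
(r5,c4) = gamma
(r1,c1) = epsilon
(r2,c3) = gamma
(r2,c4) = delta
(r3,c1) = alpha
(r5,c3) = beta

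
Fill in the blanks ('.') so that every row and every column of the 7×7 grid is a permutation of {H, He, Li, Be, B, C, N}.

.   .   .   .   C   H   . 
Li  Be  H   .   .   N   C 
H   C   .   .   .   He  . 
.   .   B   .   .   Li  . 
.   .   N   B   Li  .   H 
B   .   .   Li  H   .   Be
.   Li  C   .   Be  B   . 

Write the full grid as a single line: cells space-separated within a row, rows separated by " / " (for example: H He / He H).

He B Be N C H Li / Li Be H He B N C / H C Li Be N He B / Be H B C He Li N / C He N B Li Be H / B N He Li H C Be / N Li C H Be B He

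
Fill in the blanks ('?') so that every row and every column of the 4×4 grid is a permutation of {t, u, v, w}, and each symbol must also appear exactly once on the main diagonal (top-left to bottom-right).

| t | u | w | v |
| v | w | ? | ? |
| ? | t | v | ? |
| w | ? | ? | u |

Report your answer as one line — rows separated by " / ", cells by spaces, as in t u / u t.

t u w v / v w u t / u t v w / w v t u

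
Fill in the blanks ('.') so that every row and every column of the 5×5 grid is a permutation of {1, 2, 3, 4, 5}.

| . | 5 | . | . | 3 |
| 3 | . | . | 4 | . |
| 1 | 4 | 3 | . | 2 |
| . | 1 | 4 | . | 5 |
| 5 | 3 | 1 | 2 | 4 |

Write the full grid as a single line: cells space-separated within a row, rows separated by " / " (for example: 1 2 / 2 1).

row 1 has {3,5}; column 3 has {1,3,4} — only 2 is left for (r1,c3).
row 1 has {2,3,5}; column 4 has {2,4} — only 1 is left for (r1,c4).
row 2 has {3,4}; column 2 has {1,3,4,5} — only 2 is left for (r2,c2).
row 2 has {2,3,4}; column 3 has {1,2,3,4} — only 5 is left for (r2,c3).
row 2 has {2,3,4,5}; column 5 has {2,3,4,5} — only 1 is left for (r2,c5).
row 3 has {1,2,3,4}; column 4 has {1,2,4} — only 5 is left for (r3,c4).
row 4 has {1,4,5}; column 1 has {1,3,5} — only 2 is left for (r4,c1).
row 4 has {1,2,4,5}; column 4 has {1,2,4,5} — only 3 is left for (r4,c4).
row 1 has {1,2,3,5}; column 1 has {1,2,3,5} — only 4 is left for (r1,c1).

4 5 2 1 3 / 3 2 5 4 1 / 1 4 3 5 2 / 2 1 4 3 5 / 5 3 1 2 4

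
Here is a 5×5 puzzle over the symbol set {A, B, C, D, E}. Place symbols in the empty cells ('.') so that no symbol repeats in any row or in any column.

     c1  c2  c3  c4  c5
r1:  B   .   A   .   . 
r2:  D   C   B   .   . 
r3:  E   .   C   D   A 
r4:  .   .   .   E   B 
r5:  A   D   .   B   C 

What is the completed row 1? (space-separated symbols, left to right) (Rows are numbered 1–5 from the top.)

B E A C D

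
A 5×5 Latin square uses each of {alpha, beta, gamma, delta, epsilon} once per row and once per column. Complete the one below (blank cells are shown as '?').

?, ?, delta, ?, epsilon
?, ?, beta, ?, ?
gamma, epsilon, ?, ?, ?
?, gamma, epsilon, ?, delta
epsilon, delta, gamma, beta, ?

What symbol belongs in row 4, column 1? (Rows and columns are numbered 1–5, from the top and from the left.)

beta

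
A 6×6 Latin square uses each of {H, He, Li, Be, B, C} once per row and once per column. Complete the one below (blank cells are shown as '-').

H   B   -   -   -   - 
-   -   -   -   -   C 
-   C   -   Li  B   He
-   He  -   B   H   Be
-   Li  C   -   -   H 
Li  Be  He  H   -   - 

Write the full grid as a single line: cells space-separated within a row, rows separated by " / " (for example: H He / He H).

H B Be C He Li / He H B Be Li C / Be C H Li B He / C He Li B H Be / B Li C He Be H / Li Be He H C B

(r1,c6): row 1 has {H,B}; column 6 has {H,He,Be,C}, so it must be Li.
(r2,c2): row 2 has {C}; column 2 has {He,Li,Be,B,C}, so it must be H.
(r3,c1): row 3 has {He,Li,B,C}; column 1 has {H,Li}, so it must be Be.
(r3,c3): row 3 has {He,Li,Be,B,C}; column 3 has {He,C}, so it must be H.
(r4,c1): row 4 has {H,He,Be,B}; column 1 has {H,Li,Be}, so it must be C.
(r4,c3): row 4 has {H,He,Be,B,C}; column 3 has {H,He,C}, so it must be Li.
(r6,c5): row 6 has {H,He,Li,Be}; column 5 has {H,B}, so it must be C.
(r6,c6): row 6 has {H,He,Li,Be,C}; column 6 has {H,He,Li,Be,C}, so it must be B.
(r1,c3): row 1 has {H,Li,B}; column 3 has {H,He,Li,C}, so it must be Be.
(r1,c5): row 1 has {H,Li,Be,B}; column 5 has {H,B,C}, so it must be He.
(r2,c3): row 2 has {H,C}; column 3 has {H,He,Li,Be,C}, so it must be B.
(r5,c5): row 5 has {H,Li,C}; column 5 has {H,He,B,C}, so it must be Be.
(r1,c4): row 1 has {H,He,Li,Be,B}; column 4 has {H,Li,B}, so it must be C.
(r2,c1): row 2 has {H,B,C}; column 1 has {H,Li,Be,C}, so it must be He.
(r2,c4): row 2 has {H,He,B,C}; column 4 has {H,Li,B,C}, so it must be Be.
(r2,c5): row 2 has {H,He,Be,B,C}; column 5 has {H,He,Be,B,C}, so it must be Li.
(r5,c1): row 5 has {H,Li,Be,C}; column 1 has {H,He,Li,Be,C}, so it must be B.
(r5,c4): row 5 has {H,Li,Be,B,C}; column 4 has {H,Li,Be,B,C}, so it must be He.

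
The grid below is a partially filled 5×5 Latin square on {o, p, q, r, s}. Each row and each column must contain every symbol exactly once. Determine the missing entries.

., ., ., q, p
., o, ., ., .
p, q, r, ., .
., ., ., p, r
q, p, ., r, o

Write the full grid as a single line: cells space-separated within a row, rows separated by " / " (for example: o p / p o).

s r o q p / r o p s q / p q r o s / o s q p r / q p s r o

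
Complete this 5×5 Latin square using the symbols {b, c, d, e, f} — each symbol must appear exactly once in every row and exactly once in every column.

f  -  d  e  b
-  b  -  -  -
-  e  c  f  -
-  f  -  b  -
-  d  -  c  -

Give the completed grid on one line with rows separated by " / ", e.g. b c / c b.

f c d e b / c b f d e / b e c f d / d f e b c / e d b c f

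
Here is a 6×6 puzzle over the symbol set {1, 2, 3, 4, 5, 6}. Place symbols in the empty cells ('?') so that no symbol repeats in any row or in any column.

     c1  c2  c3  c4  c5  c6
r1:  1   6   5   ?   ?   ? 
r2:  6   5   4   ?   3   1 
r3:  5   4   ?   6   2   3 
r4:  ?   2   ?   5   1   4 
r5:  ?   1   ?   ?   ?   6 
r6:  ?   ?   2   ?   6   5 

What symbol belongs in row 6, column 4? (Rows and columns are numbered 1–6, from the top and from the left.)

(r1,c5): row 1 has {1,5,6}; column 5 has {1,2,3,6}, so it must be 4.
(r1,c6): row 1 has {1,4,5,6}; column 6 has {1,3,4,5,6}, so it must be 2.
(r2,c4): row 2 has {1,3,4,5,6}; column 4 has {5,6}, so it must be 2.
(r3,c3): row 3 has {2,3,4,5,6}; column 3 has {2,4,5}, so it must be 1.
(r4,c1): row 4 has {1,2,4,5}; column 1 has {1,5,6}, so it must be 3.
(r4,c3): row 4 has {1,2,3,4,5}; column 3 has {1,2,4,5}, so it must be 6.
(r5,c3): row 5 has {1,6}; column 3 has {1,2,4,5,6}, so it must be 3.
(r5,c4): row 5 has {1,3,6}; column 4 has {2,5,6}, so it must be 4.
(r5,c5): row 5 has {1,3,4,6}; column 5 has {1,2,3,4,6}, so it must be 5.
(r6,c1): row 6 has {2,5,6}; column 1 has {1,3,5,6}, so it must be 4.
(r6,c2): row 6 has {2,4,5,6}; column 2 has {1,2,4,5,6}, so it must be 3.
(r6,c4): row 6 has {2,3,4,5,6}; column 4 has {2,4,5,6}, so it must be 1.

1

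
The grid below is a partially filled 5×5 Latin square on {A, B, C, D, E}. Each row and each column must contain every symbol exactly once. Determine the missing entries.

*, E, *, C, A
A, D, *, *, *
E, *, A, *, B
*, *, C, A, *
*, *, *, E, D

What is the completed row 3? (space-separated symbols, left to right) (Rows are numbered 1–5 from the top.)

(r2,c4) = B
(r3,c2) = C
(r3,c4) = D

E C A D B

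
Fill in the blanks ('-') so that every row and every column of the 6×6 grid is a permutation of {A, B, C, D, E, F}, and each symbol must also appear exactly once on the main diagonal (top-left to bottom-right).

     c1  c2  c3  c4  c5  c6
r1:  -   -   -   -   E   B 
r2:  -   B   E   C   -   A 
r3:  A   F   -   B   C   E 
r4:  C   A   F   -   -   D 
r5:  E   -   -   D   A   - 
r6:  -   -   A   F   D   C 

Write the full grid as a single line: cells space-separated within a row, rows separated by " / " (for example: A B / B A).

F D C A E B / D B E C F A / A F D B C E / C A F E B D / E C B D A F / B E A F D C

(r1,c4) = A
(r2,c5) = F
(r3,c3) = D
(r4,c4) = E
(r4,c5) = B
(r5,c2) = C
(r5,c3) = B
(r5,c6) = F
(r6,c1) = B
(r6,c2) = E
(r1,c1) = F
(r1,c2) = D
(r1,c3) = C
(r2,c1) = D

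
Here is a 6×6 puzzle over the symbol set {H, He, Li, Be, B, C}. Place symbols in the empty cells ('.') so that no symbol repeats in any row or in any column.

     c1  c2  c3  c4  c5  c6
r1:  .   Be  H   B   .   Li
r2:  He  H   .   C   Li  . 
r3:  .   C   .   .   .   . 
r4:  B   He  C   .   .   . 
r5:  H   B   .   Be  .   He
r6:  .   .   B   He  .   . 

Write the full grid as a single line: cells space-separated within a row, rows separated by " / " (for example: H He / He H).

C Be H B He Li / He H Be C Li B / Li C He H B Be / B He C Li Be H / H B Li Be C He / Be Li B He H C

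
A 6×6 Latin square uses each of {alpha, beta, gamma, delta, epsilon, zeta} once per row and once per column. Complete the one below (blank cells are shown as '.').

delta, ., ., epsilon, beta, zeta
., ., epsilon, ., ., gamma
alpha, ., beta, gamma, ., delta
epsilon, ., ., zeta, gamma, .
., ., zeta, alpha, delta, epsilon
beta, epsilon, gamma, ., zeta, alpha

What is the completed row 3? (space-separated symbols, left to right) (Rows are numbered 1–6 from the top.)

alpha zeta beta gamma epsilon delta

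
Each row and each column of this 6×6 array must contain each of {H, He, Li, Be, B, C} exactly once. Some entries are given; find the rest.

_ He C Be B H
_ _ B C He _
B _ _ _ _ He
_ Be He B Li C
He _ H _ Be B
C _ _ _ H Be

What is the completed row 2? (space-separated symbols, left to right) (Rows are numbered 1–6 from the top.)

At row 1, column 1: row 1 has {H,He,Be,B,C}; column 1 has {He,B,C}; that leaves Li.
At row 2, column 6: row 2 has {He,B,C}; column 6 has {H,He,Be,B,C}; that leaves Li.
At row 3, column 5: row 3 has {He,B}; column 5 has {H,He,Li,Be,B}; that leaves C.
At row 4, column 1: row 4 has {He,Li,Be,B,C}; column 1 has {He,Li,B,C}; that leaves H.
At row 5, column 4: row 5 has {H,He,Be,B}; column 4 has {Be,B,C}; that leaves Li.
At row 6, column 3: row 6 has {H,Be,C}; column 3 has {H,He,B,C}; that leaves Li.
At row 6, column 4: row 6 has {H,Li,Be,C}; column 4 has {Li,Be,B,C}; that leaves He.
At row 2, column 1: row 2 has {He,Li,B,C}; column 1 has {H,He,Li,B,C}; that leaves Be.
At row 2, column 2: row 2 has {He,Li,Be,B,C}; column 2 has {He,Be}; that leaves H.

Be H B C He Li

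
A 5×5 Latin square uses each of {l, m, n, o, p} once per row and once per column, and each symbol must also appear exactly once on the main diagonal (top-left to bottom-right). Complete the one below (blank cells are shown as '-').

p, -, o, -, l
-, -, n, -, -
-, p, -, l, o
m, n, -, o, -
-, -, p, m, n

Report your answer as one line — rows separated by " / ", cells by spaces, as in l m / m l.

p m o n l / o l n p m / n p m l o / m n l o p / l o p m n

(r1,c2) = m
(r1,c4) = n
(r2,c2) = l
(r2,c4) = p
(r2,c5) = m
(r3,c1) = n
(r3,c3) = m
(r4,c3) = l
(r4,c5) = p
(r5,c2) = o
(r2,c1) = o
(r5,c1) = l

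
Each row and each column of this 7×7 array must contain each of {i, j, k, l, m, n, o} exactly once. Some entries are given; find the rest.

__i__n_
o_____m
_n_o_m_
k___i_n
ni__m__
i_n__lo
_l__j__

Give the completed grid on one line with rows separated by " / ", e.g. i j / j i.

(r6,c5) = k
(r7,c1) = m
(r3,c5) = l
(r1,c5) = o
(r2,c5) = n
(r3,c1) = j
(r3,c3) = k
(r3,c7) = i
(r7,c3) = o
(r7,c7) = k
(r1,c1) = l
(r1,c7) = j
(r5,c7) = l
(r7,c6) = i
(r5,c3) = j
(r5,c4) = k
(r5,c6) = o
(r7,c4) = n
(r1,c4) = m
(r2,c3) = l
(r4,c3) = m
(r4,c6) = j
(r6,c4) = j
(r1,c2) = k
(r2,c2) = j
(r2,c4) = i
(r2,c6) = k
(r4,c2) = o
(r4,c4) = l
(r6,c2) = m

l k i m o n j / o j l i n k m / j n k o l m i / k o m l i j n / n i j k m o l / i m n j k l o / m l o n j i k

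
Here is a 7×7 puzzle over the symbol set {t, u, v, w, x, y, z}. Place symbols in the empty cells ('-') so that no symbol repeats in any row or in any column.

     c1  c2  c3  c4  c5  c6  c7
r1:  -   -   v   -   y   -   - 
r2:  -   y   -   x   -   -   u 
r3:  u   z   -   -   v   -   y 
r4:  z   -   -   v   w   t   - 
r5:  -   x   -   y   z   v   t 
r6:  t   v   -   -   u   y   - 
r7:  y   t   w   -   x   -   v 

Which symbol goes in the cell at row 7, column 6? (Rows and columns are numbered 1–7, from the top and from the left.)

(r2,c5) = t
(r4,c2) = u
(r4,c7) = x
(r5,c1) = w
(r5,c3) = u
(r1,c1) = x
(r1,c2) = w
(r1,c7) = z
(r2,c1) = v
(r2,c3) = z
(r2,c6) = w
(r3,c6) = x
(r4,c3) = y
(r6,c3) = x
(r6,c7) = w
(r1,c6) = u
(r3,c3) = t
(r3,c4) = w
(r6,c4) = z
(r7,c4) = u
(r7,c6) = z

z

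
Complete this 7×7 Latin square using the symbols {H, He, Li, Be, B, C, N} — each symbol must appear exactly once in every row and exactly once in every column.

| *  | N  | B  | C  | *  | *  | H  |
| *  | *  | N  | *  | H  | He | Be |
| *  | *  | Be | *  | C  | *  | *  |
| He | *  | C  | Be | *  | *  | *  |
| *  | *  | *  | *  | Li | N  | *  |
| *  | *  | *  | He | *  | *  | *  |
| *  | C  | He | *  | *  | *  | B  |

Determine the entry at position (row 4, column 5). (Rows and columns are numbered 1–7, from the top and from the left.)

N

(r5,c3) = H
(r5,c4) = B
(r6,c3) = Li
(r2,c4) = Li
(r2,c2) = B
(r2,c1) = C
(r5,c1) = Be
(r5,c2) = He
(r5,c7) = C
(r6,c7) = N
(r1,c1) = Li
(r1,c6) = Be
(r4,c7) = Li
(r1,c5) = He
(r3,c7) = He
(r4,c2) = H
(r4,c6) = B
(r6,c2) = Be
(r6,c5) = B
(r3,c2) = Li
(r3,c6) = H
(r4,c5) = N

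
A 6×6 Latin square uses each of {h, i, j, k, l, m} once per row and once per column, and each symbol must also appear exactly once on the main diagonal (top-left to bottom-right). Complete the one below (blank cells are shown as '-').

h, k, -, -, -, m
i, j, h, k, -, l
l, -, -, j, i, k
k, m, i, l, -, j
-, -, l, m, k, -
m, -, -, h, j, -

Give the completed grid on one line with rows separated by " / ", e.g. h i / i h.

h k j i l m / i j h k m l / l h m j i k / k m i l h j / j i l m k h / m l k h j i

(r1,c3): row 1 has {h,k,m}; column 3 has {h,i,l}, so it must be j.
(r1,c4): row 1 has {h,j,k,m}; column 4 has {h,j,k,l,m}, so it must be i.
(r1,c5): row 1 has {h,i,j,k,m}; column 5 has {i,j,k}, so it must be l.
(r2,c5): row 2 has {h,i,j,k,l}; column 5 has {i,j,k,l}, so it must be m.
(r3,c2): row 3 has {i,j,k,l}; column 2 has {j,k,m}, so it must be h.
(r3,c3): row 3 has {h,i,j,k,l}; column 3 has {h,i,j,l}; the diagonal has {h,j,k,l}, so it must be m.
(r4,c5): row 4 has {i,j,k,l,m}; column 5 has {i,j,k,l,m}, so it must be h.
(r5,c1): row 5 has {k,l,m}; column 1 has {h,i,k,l,m}, so it must be j.
(r5,c2): row 5 has {j,k,l,m}; column 2 has {h,j,k,m}, so it must be i.
(r5,c6): row 5 has {i,j,k,l,m}; column 6 has {j,k,l,m}, so it must be h.
(r6,c2): row 6 has {h,j,m}; column 2 has {h,i,j,k,m}, so it must be l.
(r6,c3): row 6 has {h,j,l,m}; column 3 has {h,i,j,l,m}, so it must be k.
(r6,c6): row 6 has {h,j,k,l,m}; column 6 has {h,j,k,l,m}; the diagonal has {h,j,k,l,m}, so it must be i.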